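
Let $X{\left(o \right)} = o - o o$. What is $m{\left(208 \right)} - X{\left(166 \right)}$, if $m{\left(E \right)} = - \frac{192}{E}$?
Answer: $\frac{356058}{13} \approx 27389.0$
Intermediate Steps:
$X{\left(o \right)} = o - o^{2}$
$m{\left(208 \right)} - X{\left(166 \right)} = - \frac{192}{208} - 166 \left(1 - 166\right) = \left(-192\right) \frac{1}{208} - 166 \left(1 - 166\right) = - \frac{12}{13} - 166 \left(-165\right) = - \frac{12}{13} - -27390 = - \frac{12}{13} + 27390 = \frac{356058}{13}$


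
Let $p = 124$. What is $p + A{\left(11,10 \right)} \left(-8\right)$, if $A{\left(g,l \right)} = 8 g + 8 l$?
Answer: $-1220$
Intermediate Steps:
$p + A{\left(11,10 \right)} \left(-8\right) = 124 + \left(8 \cdot 11 + 8 \cdot 10\right) \left(-8\right) = 124 + \left(88 + 80\right) \left(-8\right) = 124 + 168 \left(-8\right) = 124 - 1344 = -1220$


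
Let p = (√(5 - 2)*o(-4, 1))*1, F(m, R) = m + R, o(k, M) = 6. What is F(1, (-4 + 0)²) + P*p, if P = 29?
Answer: 17 + 174*√3 ≈ 318.38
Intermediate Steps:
F(m, R) = R + m
p = 6*√3 (p = (√(5 - 2)*6)*1 = (√3*6)*1 = (6*√3)*1 = 6*√3 ≈ 10.392)
F(1, (-4 + 0)²) + P*p = ((-4 + 0)² + 1) + 29*(6*√3) = ((-4)² + 1) + 174*√3 = (16 + 1) + 174*√3 = 17 + 174*√3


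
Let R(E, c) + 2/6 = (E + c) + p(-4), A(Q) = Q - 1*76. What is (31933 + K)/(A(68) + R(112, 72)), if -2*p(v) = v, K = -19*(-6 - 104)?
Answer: 102069/533 ≈ 191.50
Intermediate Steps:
K = 2090 (K = -19*(-110) = 2090)
p(v) = -v/2
A(Q) = -76 + Q (A(Q) = Q - 76 = -76 + Q)
R(E, c) = 5/3 + E + c (R(E, c) = -⅓ + ((E + c) - ½*(-4)) = -⅓ + ((E + c) + 2) = -⅓ + (2 + E + c) = 5/3 + E + c)
(31933 + K)/(A(68) + R(112, 72)) = (31933 + 2090)/((-76 + 68) + (5/3 + 112 + 72)) = 34023/(-8 + 557/3) = 34023/(533/3) = 34023*(3/533) = 102069/533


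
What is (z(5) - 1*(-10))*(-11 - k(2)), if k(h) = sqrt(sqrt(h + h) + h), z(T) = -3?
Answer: -91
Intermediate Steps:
k(h) = sqrt(h + sqrt(2)*sqrt(h)) (k(h) = sqrt(sqrt(2*h) + h) = sqrt(sqrt(2)*sqrt(h) + h) = sqrt(h + sqrt(2)*sqrt(h)))
(z(5) - 1*(-10))*(-11 - k(2)) = (-3 - 1*(-10))*(-11 - sqrt(2 + sqrt(2)*sqrt(2))) = (-3 + 10)*(-11 - sqrt(2 + 2)) = 7*(-11 - sqrt(4)) = 7*(-11 - 1*2) = 7*(-11 - 2) = 7*(-13) = -91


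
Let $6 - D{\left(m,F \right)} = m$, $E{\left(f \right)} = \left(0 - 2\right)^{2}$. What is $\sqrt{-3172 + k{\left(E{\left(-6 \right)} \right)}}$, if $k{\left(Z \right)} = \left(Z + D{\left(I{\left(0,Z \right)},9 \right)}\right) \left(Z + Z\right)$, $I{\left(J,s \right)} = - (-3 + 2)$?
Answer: $10 i \sqrt{31} \approx 55.678 i$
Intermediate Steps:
$I{\left(J,s \right)} = 1$ ($I{\left(J,s \right)} = \left(-1\right) \left(-1\right) = 1$)
$E{\left(f \right)} = 4$ ($E{\left(f \right)} = \left(-2\right)^{2} = 4$)
$D{\left(m,F \right)} = 6 - m$
$k{\left(Z \right)} = 2 Z \left(5 + Z\right)$ ($k{\left(Z \right)} = \left(Z + \left(6 - 1\right)\right) \left(Z + Z\right) = \left(Z + \left(6 - 1\right)\right) 2 Z = \left(Z + 5\right) 2 Z = \left(5 + Z\right) 2 Z = 2 Z \left(5 + Z\right)$)
$\sqrt{-3172 + k{\left(E{\left(-6 \right)} \right)}} = \sqrt{-3172 + 2 \cdot 4 \left(5 + 4\right)} = \sqrt{-3172 + 2 \cdot 4 \cdot 9} = \sqrt{-3172 + 72} = \sqrt{-3100} = 10 i \sqrt{31}$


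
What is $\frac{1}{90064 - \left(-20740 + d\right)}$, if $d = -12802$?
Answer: $\frac{1}{123606} \approx 8.0902 \cdot 10^{-6}$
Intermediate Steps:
$\frac{1}{90064 - \left(-20740 + d\right)} = \frac{1}{90064 + \left(20740 - -12802\right)} = \frac{1}{90064 + \left(20740 + 12802\right)} = \frac{1}{90064 + 33542} = \frac{1}{123606}$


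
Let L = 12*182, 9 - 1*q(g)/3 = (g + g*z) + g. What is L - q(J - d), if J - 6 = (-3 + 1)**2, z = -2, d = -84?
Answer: 2157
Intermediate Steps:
J = 10 (J = 6 + (-3 + 1)**2 = 6 + (-2)**2 = 6 + 4 = 10)
q(g) = 27 (q(g) = 27 - 3*((g + g*(-2)) + g) = 27 - 3*((g - 2*g) + g) = 27 - 3*(-g + g) = 27 - 3*0 = 27 + 0 = 27)
L = 2184
L - q(J - d) = 2184 - 1*27 = 2184 - 27 = 2157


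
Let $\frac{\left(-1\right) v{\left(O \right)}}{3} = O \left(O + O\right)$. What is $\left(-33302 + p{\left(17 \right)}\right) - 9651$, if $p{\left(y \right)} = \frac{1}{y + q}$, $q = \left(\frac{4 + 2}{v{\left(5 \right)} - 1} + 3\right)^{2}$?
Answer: $- \frac{25231686177}{587426} \approx -42953.0$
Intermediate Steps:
$v{\left(O \right)} = - 6 O^{2}$ ($v{\left(O \right)} = - 3 O \left(O + O\right) = - 3 O 2 O = - 3 \cdot 2 O^{2} = - 6 O^{2}$)
$q = \frac{199809}{22801}$ ($q = \left(\frac{4 + 2}{- 6 \cdot 5^{2} - 1} + 3\right)^{2} = \left(\frac{6}{\left(-6\right) 25 - 1} + 3\right)^{2} = \left(\frac{6}{-150 - 1} + 3\right)^{2} = \left(\frac{6}{-151} + 3\right)^{2} = \left(6 \left(- \frac{1}{151}\right) + 3\right)^{2} = \left(- \frac{6}{151} + 3\right)^{2} = \left(\frac{447}{151}\right)^{2} = \frac{199809}{22801} \approx 8.7632$)
$p{\left(y \right)} = \frac{1}{\frac{199809}{22801} + y}$ ($p{\left(y \right)} = \frac{1}{y + \frac{199809}{22801}} = \frac{1}{\frac{199809}{22801} + y}$)
$\left(-33302 + p{\left(17 \right)}\right) - 9651 = \left(-33302 + \frac{22801}{199809 + 22801 \cdot 17}\right) - 9651 = \left(-33302 + \frac{22801}{199809 + 387617}\right) - 9651 = \left(-33302 + \frac{22801}{587426}\right) - 9651 = - \frac{19562437851}{587426} - 9651 = - \frac{25231686177}{587426}$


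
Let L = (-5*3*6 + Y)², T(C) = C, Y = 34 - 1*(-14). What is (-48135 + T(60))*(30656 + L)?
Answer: -1558591500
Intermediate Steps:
Y = 48 (Y = 34 + 14 = 48)
L = 1764 (L = (-5*3*6 + 48)² = (-15*6 + 48)² = (-90 + 48)² = (-42)² = 1764)
(-48135 + T(60))*(30656 + L) = (-48135 + 60)*(30656 + 1764) = -48075*32420 = -1558591500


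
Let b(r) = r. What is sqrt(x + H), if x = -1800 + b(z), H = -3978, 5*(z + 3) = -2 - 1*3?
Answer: 7*I*sqrt(118) ≈ 76.039*I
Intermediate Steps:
z = -4 (z = -3 + (-2 - 1*3)/5 = -3 + (-2 - 3)/5 = -3 + (1/5)*(-5) = -3 - 1 = -4)
x = -1804 (x = -1800 - 4 = -1804)
sqrt(x + H) = sqrt(-1804 - 3978) = sqrt(-5782) = 7*I*sqrt(118)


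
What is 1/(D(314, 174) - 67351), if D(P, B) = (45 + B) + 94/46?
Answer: -23/1543989 ≈ -1.4896e-5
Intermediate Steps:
D(P, B) = 1082/23 + B (D(P, B) = (45 + B) + 94*(1/46) = (45 + B) + 47/23 = 1082/23 + B)
1/(D(314, 174) - 67351) = 1/((1082/23 + 174) - 67351) = 1/(5084/23 - 67351) = 1/(-1543989/23) = -23/1543989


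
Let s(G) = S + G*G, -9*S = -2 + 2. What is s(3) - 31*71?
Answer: -2192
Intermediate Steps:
S = 0 (S = -(-2 + 2)/9 = -1/9*0 = 0)
s(G) = G**2 (s(G) = 0 + G*G = 0 + G**2 = G**2)
s(3) - 31*71 = 3**2 - 31*71 = 9 - 2201 = -2192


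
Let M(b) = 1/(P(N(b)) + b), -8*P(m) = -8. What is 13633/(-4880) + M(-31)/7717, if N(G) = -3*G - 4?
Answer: -315618071/112976880 ≈ -2.7937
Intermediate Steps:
N(G) = -4 - 3*G
P(m) = 1 (P(m) = -⅛*(-8) = 1)
M(b) = 1/(1 + b)
13633/(-4880) + M(-31)/7717 = 13633/(-4880) + 1/((1 - 31)*7717) = 13633*(-1/4880) + (1/7717)/(-30) = -13633/4880 - 1/30*1/7717 = -13633/4880 - 1/231510 = -315618071/112976880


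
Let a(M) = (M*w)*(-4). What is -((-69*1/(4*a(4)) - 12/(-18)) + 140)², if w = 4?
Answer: -11715681121/589824 ≈ -19863.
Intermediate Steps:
a(M) = -16*M (a(M) = (M*4)*(-4) = (4*M)*(-4) = -16*M)
-((-69*1/(4*a(4)) - 12/(-18)) + 140)² = -((-69/(((-4*1)*(-16*4))*(-1)) - 12/(-18)) + 140)² = -((-69/(-4*(-64)*(-1)) - 12*(-1/18)) + 140)² = -((-69/(256*(-1)) + ⅔) + 140)² = -((-69/(-256) + ⅔) + 140)² = -((-69*(-1/256) + ⅔) + 140)² = -((69/256 + ⅔) + 140)² = -(719/768 + 140)² = -(108239/768)² = -1*11715681121/589824 = -11715681121/589824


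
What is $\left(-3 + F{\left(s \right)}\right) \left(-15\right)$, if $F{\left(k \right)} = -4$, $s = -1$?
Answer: $105$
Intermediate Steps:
$\left(-3 + F{\left(s \right)}\right) \left(-15\right) = \left(-3 - 4\right) \left(-15\right) = \left(-7\right) \left(-15\right) = 105$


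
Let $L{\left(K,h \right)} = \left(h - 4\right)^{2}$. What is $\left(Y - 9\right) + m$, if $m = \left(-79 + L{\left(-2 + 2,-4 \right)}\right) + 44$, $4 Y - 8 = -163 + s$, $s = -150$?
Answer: $- \frac{225}{4} \approx -56.25$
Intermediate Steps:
$L{\left(K,h \right)} = \left(-4 + h\right)^{2}$
$Y = - \frac{305}{4}$ ($Y = 2 + \frac{-163 - 150}{4} = 2 + \frac{1}{4} \left(-313\right) = 2 - \frac{313}{4} = - \frac{305}{4} \approx -76.25$)
$m = 29$ ($m = \left(-79 + \left(-4 - 4\right)^{2}\right) + 44 = \left(-79 + \left(-8\right)^{2}\right) + 44 = \left(-79 + 64\right) + 44 = -15 + 44 = 29$)
$\left(Y - 9\right) + m = \left(- \frac{305}{4} - 9\right) + 29 = - \frac{341}{4} + 29 = - \frac{225}{4}$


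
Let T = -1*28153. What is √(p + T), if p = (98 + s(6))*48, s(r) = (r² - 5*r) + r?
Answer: I*√22873 ≈ 151.24*I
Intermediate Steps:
s(r) = r² - 4*r
p = 5280 (p = (98 + 6*(-4 + 6))*48 = (98 + 6*2)*48 = (98 + 12)*48 = 110*48 = 5280)
T = -28153
√(p + T) = √(5280 - 28153) = √(-22873) = I*√22873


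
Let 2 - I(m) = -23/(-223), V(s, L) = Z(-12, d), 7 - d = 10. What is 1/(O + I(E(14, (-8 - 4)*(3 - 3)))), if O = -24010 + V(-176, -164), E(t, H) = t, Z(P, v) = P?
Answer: -223/5356483 ≈ -4.1632e-5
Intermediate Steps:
d = -3 (d = 7 - 1*10 = 7 - 10 = -3)
V(s, L) = -12
I(m) = 423/223 (I(m) = 2 - (-23)/(-223) = 2 - (-23)*(-1)/223 = 2 - 1*23/223 = 2 - 23/223 = 423/223)
O = -24022 (O = -24010 - 12 = -24022)
1/(O + I(E(14, (-8 - 4)*(3 - 3)))) = 1/(-24022 + 423/223) = 1/(-5356483/223) = -223/5356483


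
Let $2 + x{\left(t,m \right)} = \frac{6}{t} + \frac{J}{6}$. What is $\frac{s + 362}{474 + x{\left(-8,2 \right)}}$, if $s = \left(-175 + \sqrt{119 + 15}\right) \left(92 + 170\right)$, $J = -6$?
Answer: $- \frac{181952}{1881} + \frac{1048 \sqrt{134}}{1881} \approx -90.282$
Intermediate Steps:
$x{\left(t,m \right)} = -3 + \frac{6}{t}$ ($x{\left(t,m \right)} = -2 + \left(\frac{6}{t} - \frac{6}{6}\right) = -2 + \left(\frac{6}{t} - 1\right) = -2 - \left(1 - \frac{6}{t}\right) = -3 + \frac{6}{t}$)
$s = -45850 + 262 \sqrt{134}$ ($s = \left(-175 + \sqrt{134}\right) 262 = -45850 + 262 \sqrt{134} \approx -42817.0$)
$\frac{s + 362}{474 + x{\left(-8,2 \right)}} = \frac{\left(-45850 + 262 \sqrt{134}\right) + 362}{474 - \left(3 - \frac{6}{-8}\right)} = \frac{-45488 + 262 \sqrt{134}}{474 + \left(-3 + 6 \left(- \frac{1}{8}\right)\right)} = \frac{-45488 + 262 \sqrt{134}}{474 - \frac{15}{4}} = \frac{-45488 + 262 \sqrt{134}}{\frac{1881}{4}} = \left(-45488 + 262 \sqrt{134}\right) \frac{4}{1881} = - \frac{181952}{1881} + \frac{1048 \sqrt{134}}{1881}$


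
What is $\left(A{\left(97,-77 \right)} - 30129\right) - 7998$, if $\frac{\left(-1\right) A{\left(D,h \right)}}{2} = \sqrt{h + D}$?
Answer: $-38127 - 4 \sqrt{5} \approx -38136.0$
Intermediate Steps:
$A{\left(D,h \right)} = - 2 \sqrt{D + h}$ ($A{\left(D,h \right)} = - 2 \sqrt{h + D} = - 2 \sqrt{D + h}$)
$\left(A{\left(97,-77 \right)} - 30129\right) - 7998 = \left(- 2 \sqrt{97 - 77} - 30129\right) - 7998 = \left(- 2 \sqrt{20} - 30129\right) + \left(-13647 + 5649\right) = \left(- 2 \cdot 2 \sqrt{5} - 30129\right) - 7998 = \left(- 4 \sqrt{5} - 30129\right) - 7998 = \left(-30129 - 4 \sqrt{5}\right) - 7998 = -38127 - 4 \sqrt{5}$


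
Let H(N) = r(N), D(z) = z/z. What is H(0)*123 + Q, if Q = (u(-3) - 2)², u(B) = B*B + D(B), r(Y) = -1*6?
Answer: -674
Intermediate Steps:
D(z) = 1
r(Y) = -6
u(B) = 1 + B² (u(B) = B*B + 1 = B² + 1 = 1 + B²)
H(N) = -6
Q = 64 (Q = ((1 + (-3)²) - 2)² = ((1 + 9) - 2)² = (10 - 2)² = 8² = 64)
H(0)*123 + Q = -6*123 + 64 = -738 + 64 = -674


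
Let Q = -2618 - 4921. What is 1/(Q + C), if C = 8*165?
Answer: -1/6219 ≈ -0.00016080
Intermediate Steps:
Q = -7539
C = 1320
1/(Q + C) = 1/(-7539 + 1320) = 1/(-6219) = -1/6219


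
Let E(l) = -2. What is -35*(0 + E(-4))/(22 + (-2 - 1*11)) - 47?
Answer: -353/9 ≈ -39.222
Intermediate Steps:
-35*(0 + E(-4))/(22 + (-2 - 1*11)) - 47 = -35*(0 - 2)/(22 + (-2 - 1*11)) - 47 = -(-70)/(22 + (-2 - 11)) - 47 = -(-70)/(22 - 13) - 47 = -(-70)/9 - 47 = -35*(-2/9) - 47 = 70/9 - 47 = -353/9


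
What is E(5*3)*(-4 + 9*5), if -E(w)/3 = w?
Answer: -1845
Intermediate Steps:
E(w) = -3*w
E(5*3)*(-4 + 9*5) = (-15*3)*(-4 + 9*5) = (-3*15)*(-4 + 45) = -45*41 = -1845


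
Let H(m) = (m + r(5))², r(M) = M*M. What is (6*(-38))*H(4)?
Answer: -191748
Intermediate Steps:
r(M) = M²
H(m) = (25 + m)² (H(m) = (m + 5²)² = (m + 25)² = (25 + m)²)
(6*(-38))*H(4) = (6*(-38))*(25 + 4)² = -228*29² = -228*841 = -191748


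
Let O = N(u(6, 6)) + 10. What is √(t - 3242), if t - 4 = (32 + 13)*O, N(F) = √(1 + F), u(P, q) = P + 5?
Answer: √(-2788 + 90*√3) ≈ 51.304*I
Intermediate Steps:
u(P, q) = 5 + P
O = 10 + 2*√3 (O = √(1 + (5 + 6)) + 10 = √(1 + 11) + 10 = √12 + 10 = 2*√3 + 10 = 10 + 2*√3 ≈ 13.464)
t = 454 + 90*√3 (t = 4 + (32 + 13)*(10 + 2*√3) = 4 + 45*(10 + 2*√3) = 4 + (450 + 90*√3) = 454 + 90*√3 ≈ 609.88)
√(t - 3242) = √((454 + 90*√3) - 3242) = √(-2788 + 90*√3)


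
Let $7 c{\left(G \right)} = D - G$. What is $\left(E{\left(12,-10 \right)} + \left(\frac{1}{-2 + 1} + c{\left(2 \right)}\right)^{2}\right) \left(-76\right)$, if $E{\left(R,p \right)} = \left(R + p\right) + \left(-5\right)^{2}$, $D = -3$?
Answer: $- \frac{111492}{49} \approx -2275.3$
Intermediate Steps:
$E{\left(R,p \right)} = 25 + R + p$ ($E{\left(R,p \right)} = \left(R + p\right) + 25 = 25 + R + p$)
$c{\left(G \right)} = - \frac{3}{7} - \frac{G}{7}$ ($c{\left(G \right)} = \frac{-3 - G}{7} = - \frac{3}{7} - \frac{G}{7}$)
$\left(E{\left(12,-10 \right)} + \left(\frac{1}{-2 + 1} + c{\left(2 \right)}\right)^{2}\right) \left(-76\right) = \left(\left(25 + 12 - 10\right) + \left(\frac{1}{-2 + 1} - \frac{5}{7}\right)^{2}\right) \left(-76\right) = \left(27 + \left(\frac{1}{-1} - \frac{5}{7}\right)^{2}\right) \left(-76\right) = \left(27 + \left(-1 - \frac{5}{7}\right)^{2}\right) \left(-76\right) = \left(27 + \left(- \frac{12}{7}\right)^{2}\right) \left(-76\right) = \left(27 + \frac{144}{49}\right) \left(-76\right) = \frac{1467}{49} \left(-76\right) = - \frac{111492}{49}$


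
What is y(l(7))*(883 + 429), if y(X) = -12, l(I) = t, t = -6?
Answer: -15744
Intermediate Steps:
l(I) = -6
y(l(7))*(883 + 429) = -12*(883 + 429) = -12*1312 = -15744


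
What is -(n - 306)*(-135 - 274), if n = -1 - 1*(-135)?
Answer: -70348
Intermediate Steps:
n = 134 (n = -1 + 135 = 134)
-(n - 306)*(-135 - 274) = -(134 - 306)*(-135 - 274) = -(-172)*(-409) = -1*70348 = -70348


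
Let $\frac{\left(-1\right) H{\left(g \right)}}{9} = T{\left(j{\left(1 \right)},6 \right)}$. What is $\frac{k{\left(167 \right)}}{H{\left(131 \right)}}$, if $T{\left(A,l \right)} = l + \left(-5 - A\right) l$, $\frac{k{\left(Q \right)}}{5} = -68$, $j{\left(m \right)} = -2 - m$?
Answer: $- \frac{170}{27} \approx -6.2963$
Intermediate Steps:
$k{\left(Q \right)} = -340$ ($k{\left(Q \right)} = 5 \left(-68\right) = -340$)
$T{\left(A,l \right)} = l + l \left(-5 - A\right)$
$H{\left(g \right)} = 54$ ($H{\left(g \right)} = - 9 \left(\left(-1\right) 6 \left(4 - 3\right)\right) = - 9 \left(\left(-1\right) 6 \cdot 1\right) = \left(-9\right) \left(-6\right) = 54$)
$\frac{k{\left(167 \right)}}{H{\left(131 \right)}} = - \frac{340}{54} = \left(-340\right) \frac{1}{54} = - \frac{170}{27}$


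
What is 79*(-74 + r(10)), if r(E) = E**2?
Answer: 2054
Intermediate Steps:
79*(-74 + r(10)) = 79*(-74 + 10**2) = 79*(-74 + 100) = 79*26 = 2054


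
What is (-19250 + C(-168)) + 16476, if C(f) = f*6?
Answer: -3782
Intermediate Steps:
C(f) = 6*f
(-19250 + C(-168)) + 16476 = (-19250 + 6*(-168)) + 16476 = (-19250 - 1008) + 16476 = -20258 + 16476 = -3782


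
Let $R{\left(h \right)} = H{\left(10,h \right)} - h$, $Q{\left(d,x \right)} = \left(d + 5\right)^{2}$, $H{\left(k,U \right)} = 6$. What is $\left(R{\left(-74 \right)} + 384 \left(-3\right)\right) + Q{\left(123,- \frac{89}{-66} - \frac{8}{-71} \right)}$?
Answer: $15312$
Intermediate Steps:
$Q{\left(d,x \right)} = \left(5 + d\right)^{2}$
$R{\left(h \right)} = 6 - h$
$\left(R{\left(-74 \right)} + 384 \left(-3\right)\right) + Q{\left(123,- \frac{89}{-66} - \frac{8}{-71} \right)} = \left(\left(6 - -74\right) + 384 \left(-3\right)\right) + \left(5 + 123\right)^{2} = \left(\left(6 + 74\right) - 1152\right) + 128^{2} = \left(80 - 1152\right) + 16384 = -1072 + 16384 = 15312$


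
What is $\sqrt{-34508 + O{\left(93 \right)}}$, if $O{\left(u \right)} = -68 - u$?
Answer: $i \sqrt{34669} \approx 186.2 i$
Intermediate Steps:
$\sqrt{-34508 + O{\left(93 \right)}} = \sqrt{-34508 - 161} = \sqrt{-34669} = i \sqrt{34669}$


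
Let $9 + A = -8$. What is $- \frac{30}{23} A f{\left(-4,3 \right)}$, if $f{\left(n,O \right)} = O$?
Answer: $\frac{1530}{23} \approx 66.522$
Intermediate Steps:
$A = -17$ ($A = -9 - 8 = -17$)
$- \frac{30}{23} A f{\left(-4,3 \right)} = - \frac{30}{23} \left(-17\right) 3 = \left(-30\right) \frac{1}{23} \left(-17\right) 3 = \left(- \frac{30}{23}\right) \left(-17\right) 3 = \frac{510}{23} \cdot 3 = \frac{1530}{23}$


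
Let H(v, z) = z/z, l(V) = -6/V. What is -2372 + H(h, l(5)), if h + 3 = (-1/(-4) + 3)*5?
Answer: -2371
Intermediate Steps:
h = 53/4 (h = -3 + (-1/(-4) + 3)*5 = -3 + (-1*(-¼) + 3)*5 = -3 + (¼ + 3)*5 = -3 + (13/4)*5 = -3 + 65/4 = 53/4 ≈ 13.250)
H(v, z) = 1
-2372 + H(h, l(5)) = -2372 + 1 = -2371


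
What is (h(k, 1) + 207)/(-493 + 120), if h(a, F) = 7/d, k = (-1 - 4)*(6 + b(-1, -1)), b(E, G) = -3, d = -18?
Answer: -3719/6714 ≈ -0.55392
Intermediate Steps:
k = -15 (k = (-1 - 4)*(6 - 3) = -5*3 = -15)
h(a, F) = -7/18 (h(a, F) = 7/(-18) = 7*(-1/18) = -7/18)
(h(k, 1) + 207)/(-493 + 120) = (-7/18 + 207)/(-493 + 120) = (3719/18)/(-373) = (3719/18)*(-1/373) = -3719/6714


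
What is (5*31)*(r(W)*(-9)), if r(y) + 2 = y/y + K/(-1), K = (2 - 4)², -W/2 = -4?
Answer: 6975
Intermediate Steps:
W = 8 (W = -2*(-4) = 8)
K = 4 (K = (-2)² = 4)
r(y) = -5 (r(y) = -2 + (y/y + 4/(-1)) = -2 + (1 + 4*(-1)) = -2 + (1 - 4) = -2 - 3 = -5)
(5*31)*(r(W)*(-9)) = (5*31)*(-5*(-9)) = 155*45 = 6975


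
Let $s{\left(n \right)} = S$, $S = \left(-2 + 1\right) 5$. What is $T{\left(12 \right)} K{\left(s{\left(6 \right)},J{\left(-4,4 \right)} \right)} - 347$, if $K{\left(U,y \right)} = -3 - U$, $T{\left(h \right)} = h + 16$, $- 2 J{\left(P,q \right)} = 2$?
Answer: $-291$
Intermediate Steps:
$J{\left(P,q \right)} = -1$ ($J{\left(P,q \right)} = \left(- \frac{1}{2}\right) 2 = -1$)
$S = -5$ ($S = \left(-1\right) 5 = -5$)
$T{\left(h \right)} = 16 + h$
$s{\left(n \right)} = -5$
$T{\left(12 \right)} K{\left(s{\left(6 \right)},J{\left(-4,4 \right)} \right)} - 347 = \left(16 + 12\right) \left(-3 - -5\right) - 347 = 28 \left(-3 + 5\right) - 347 = 28 \cdot 2 - 347 = 56 - 347 = -291$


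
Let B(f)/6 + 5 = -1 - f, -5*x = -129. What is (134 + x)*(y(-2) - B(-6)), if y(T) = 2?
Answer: 1598/5 ≈ 319.60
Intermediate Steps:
x = 129/5 (x = -⅕*(-129) = 129/5 ≈ 25.800)
B(f) = -36 - 6*f (B(f) = -30 + 6*(-1 - f) = -30 + (-6 - 6*f) = -36 - 6*f)
(134 + x)*(y(-2) - B(-6)) = (134 + 129/5)*(2 - (-36 - 6*(-6))) = 799*(2 - (-36 + 36))/5 = 799*(2 - 1*0)/5 = 799*(2 + 0)/5 = (799/5)*2 = 1598/5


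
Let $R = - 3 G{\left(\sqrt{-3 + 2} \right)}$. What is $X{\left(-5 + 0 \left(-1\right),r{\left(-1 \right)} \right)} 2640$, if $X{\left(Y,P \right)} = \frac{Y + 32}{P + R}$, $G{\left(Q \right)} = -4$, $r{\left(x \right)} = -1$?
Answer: $6480$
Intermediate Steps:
$R = 12$ ($R = \left(-3\right) \left(-4\right) = 12$)
$X{\left(Y,P \right)} = \frac{32 + Y}{12 + P}$ ($X{\left(Y,P \right)} = \frac{Y + 32}{P + 12} = \frac{32 + Y}{12 + P}$)
$X{\left(-5 + 0 \left(-1\right),r{\left(-1 \right)} \right)} 2640 = \frac{32 + \left(-5 + 0 \left(-1\right)\right)}{12 - 1} \cdot 2640 = \frac{32 + \left(-5 + 0\right)}{11} \cdot 2640 = \frac{32 - 5}{11} \cdot 2640 = \frac{1}{11} \cdot 27 \cdot 2640 = \frac{27}{11} \cdot 2640 = 6480$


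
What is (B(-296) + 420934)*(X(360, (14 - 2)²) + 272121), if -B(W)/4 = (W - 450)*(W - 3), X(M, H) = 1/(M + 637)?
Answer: -127860992405916/997 ≈ -1.2825e+11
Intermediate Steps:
X(M, H) = 1/(637 + M)
B(W) = -4*(-450 + W)*(-3 + W) (B(W) = -4*(W - 450)*(W - 3) = -4*(-450 + W)*(-3 + W))
(B(-296) + 420934)*(X(360, (14 - 2)²) + 272121) = ((-5400 - 4*(-296)² + 1812*(-296)) + 420934)*(1/(637 + 360) + 272121) = ((-5400 - 4*87616 - 536352) + 420934)*(1/997 + 272121) = ((-5400 - 350464 - 536352) + 420934)*(1/997 + 272121) = (-892216 + 420934)*(271304638/997) = -471282*271304638/997 = -127860992405916/997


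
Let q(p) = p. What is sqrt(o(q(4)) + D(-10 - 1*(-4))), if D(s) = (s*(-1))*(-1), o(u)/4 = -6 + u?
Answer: I*sqrt(14) ≈ 3.7417*I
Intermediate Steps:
o(u) = -24 + 4*u (o(u) = 4*(-6 + u) = -24 + 4*u)
D(s) = s (D(s) = -s*(-1) = s)
sqrt(o(q(4)) + D(-10 - 1*(-4))) = sqrt((-24 + 4*4) + (-10 - 1*(-4))) = sqrt((-24 + 16) + (-10 + 4)) = sqrt(-8 - 6) = sqrt(-14) = I*sqrt(14)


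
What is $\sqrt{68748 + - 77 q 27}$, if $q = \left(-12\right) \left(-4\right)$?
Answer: $2 i \sqrt{7761} \approx 176.19 i$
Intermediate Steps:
$q = 48$
$\sqrt{68748 + - 77 q 27} = \sqrt{68748 + \left(-77\right) 48 \cdot 27} = \sqrt{68748 - 99792} = \sqrt{-31044} = 2 i \sqrt{7761}$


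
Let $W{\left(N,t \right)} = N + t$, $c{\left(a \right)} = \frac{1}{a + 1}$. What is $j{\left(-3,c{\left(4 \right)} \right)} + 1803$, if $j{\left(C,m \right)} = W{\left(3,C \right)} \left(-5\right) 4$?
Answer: $1803$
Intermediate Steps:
$c{\left(a \right)} = \frac{1}{1 + a}$
$j{\left(C,m \right)} = -60 - 20 C$ ($j{\left(C,m \right)} = \left(3 + C\right) \left(-5\right) 4 = \left(-15 - 5 C\right) 4 = -60 - 20 C$)
$j{\left(-3,c{\left(4 \right)} \right)} + 1803 = \left(-60 - -60\right) + 1803 = \left(-60 + 60\right) + 1803 = 0 + 1803 = 1803$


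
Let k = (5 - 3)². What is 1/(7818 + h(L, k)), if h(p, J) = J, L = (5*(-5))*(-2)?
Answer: 1/7822 ≈ 0.00012784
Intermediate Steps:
L = 50 (L = -25*(-2) = 50)
k = 4 (k = 2² = 4)
1/(7818 + h(L, k)) = 1/(7818 + 4) = 1/7822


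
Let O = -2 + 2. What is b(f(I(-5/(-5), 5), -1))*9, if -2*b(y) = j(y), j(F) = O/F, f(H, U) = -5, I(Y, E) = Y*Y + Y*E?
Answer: 0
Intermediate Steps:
I(Y, E) = Y**2 + E*Y
O = 0
j(F) = 0 (j(F) = 0/F = 0)
b(y) = 0 (b(y) = -1/2*0 = 0)
b(f(I(-5/(-5), 5), -1))*9 = 0*9 = 0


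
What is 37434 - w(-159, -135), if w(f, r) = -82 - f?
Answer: 37357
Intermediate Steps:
37434 - w(-159, -135) = 37434 - (-82 - 1*(-159)) = 37434 - (-82 + 159) = 37434 - 1*77 = 37434 - 77 = 37357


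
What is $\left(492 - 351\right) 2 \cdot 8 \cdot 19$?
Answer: $42864$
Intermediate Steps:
$\left(492 - 351\right) 2 \cdot 8 \cdot 19 = 141 \cdot 16 \cdot 19 = 141 \cdot 304 = 42864$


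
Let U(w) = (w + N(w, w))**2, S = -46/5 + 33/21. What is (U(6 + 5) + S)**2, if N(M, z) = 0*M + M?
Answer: 277988929/1225 ≈ 2.2693e+5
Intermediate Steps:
N(M, z) = M (N(M, z) = 0 + M = M)
S = -267/35 (S = -46*1/5 + 33*(1/21) = -46/5 + 11/7 = -267/35 ≈ -7.6286)
U(w) = 4*w**2 (U(w) = (w + w)**2 = (2*w)**2 = 4*w**2)
(U(6 + 5) + S)**2 = (4*(6 + 5)**2 - 267/35)**2 = (4*11**2 - 267/35)**2 = (4*121 - 267/35)**2 = (484 - 267/35)**2 = (16673/35)**2 = 277988929/1225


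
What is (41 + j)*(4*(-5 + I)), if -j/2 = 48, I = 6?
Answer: -220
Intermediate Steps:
j = -96 (j = -2*48 = -96)
(41 + j)*(4*(-5 + I)) = (41 - 96)*(4*(-5 + 6)) = -220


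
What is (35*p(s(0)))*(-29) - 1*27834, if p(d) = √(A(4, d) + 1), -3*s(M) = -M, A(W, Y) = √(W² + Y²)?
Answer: -27834 - 1015*√5 ≈ -30104.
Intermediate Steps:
s(M) = M/3 (s(M) = -(-1)*M/3 = M/3)
p(d) = √(1 + √(16 + d²)) (p(d) = √(√(4² + d²) + 1) = √(√(16 + d²) + 1) = √(1 + √(16 + d²)))
(35*p(s(0)))*(-29) - 1*27834 = (35*√(1 + √(16 + ((⅓)*0)²)))*(-29) - 1*27834 = (35*√(1 + √(16 + 0²)))*(-29) - 27834 = (35*√(1 + √(16 + 0)))*(-29) - 27834 = (35*√(1 + √16))*(-29) - 27834 = (35*√(1 + 4))*(-29) - 27834 = (35*√5)*(-29) - 27834 = -1015*√5 - 27834 = -27834 - 1015*√5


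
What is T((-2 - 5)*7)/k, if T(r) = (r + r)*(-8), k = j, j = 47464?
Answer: 98/5933 ≈ 0.016518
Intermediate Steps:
k = 47464
T(r) = -16*r (T(r) = (2*r)*(-8) = -16*r)
T((-2 - 5)*7)/k = -16*(-2 - 5)*7/47464 = -(-112)*7*(1/47464) = -16*(-49)*(1/47464) = 784*(1/47464) = 98/5933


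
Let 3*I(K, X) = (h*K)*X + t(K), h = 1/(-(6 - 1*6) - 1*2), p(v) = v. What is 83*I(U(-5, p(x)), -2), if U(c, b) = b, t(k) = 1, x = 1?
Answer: 166/3 ≈ 55.333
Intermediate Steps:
h = -½ (h = 1/(-(6 - 6) - 2) = 1/(-1*0 - 2) = 1/(0 - 2) = 1/(-2) = -½ ≈ -0.50000)
I(K, X) = ⅓ - K*X/6 (I(K, X) = ((-K/2)*X + 1)/3 = (-K*X/2 + 1)/3 = (1 - K*X/2)/3 = ⅓ - K*X/6)
83*I(U(-5, p(x)), -2) = 83*(⅓ - ⅙*1*(-2)) = 83*(⅓ + ⅓) = 83*(⅔) = 166/3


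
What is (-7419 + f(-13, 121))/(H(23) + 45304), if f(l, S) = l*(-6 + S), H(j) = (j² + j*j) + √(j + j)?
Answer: -206635434/1074717499 + 4457*√46/1074717499 ≈ -0.19224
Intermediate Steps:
H(j) = 2*j² + √2*√j (H(j) = (j² + j²) + √(2*j) = 2*j² + √2*√j)
(-7419 + f(-13, 121))/(H(23) + 45304) = (-7419 - 13*(-6 + 121))/((2*23² + √2*√23) + 45304) = (-7419 - 13*115)/((2*529 + √46) + 45304) = (-7419 - 1495)/((1058 + √46) + 45304) = -8914/(46362 + √46)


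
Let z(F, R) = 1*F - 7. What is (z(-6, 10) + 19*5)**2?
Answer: 6724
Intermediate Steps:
z(F, R) = -7 + F (z(F, R) = F - 7 = -7 + F)
(z(-6, 10) + 19*5)**2 = ((-7 - 6) + 19*5)**2 = (-13 + 95)**2 = 82**2 = 6724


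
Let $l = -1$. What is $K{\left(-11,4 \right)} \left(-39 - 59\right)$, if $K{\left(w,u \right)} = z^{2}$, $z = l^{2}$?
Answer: $-98$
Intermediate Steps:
$z = 1$ ($z = \left(-1\right)^{2} = 1$)
$K{\left(w,u \right)} = 1$ ($K{\left(w,u \right)} = 1^{2} = 1$)
$K{\left(-11,4 \right)} \left(-39 - 59\right) = 1 \left(-39 - 59\right) = 1 \left(-98\right) = -98$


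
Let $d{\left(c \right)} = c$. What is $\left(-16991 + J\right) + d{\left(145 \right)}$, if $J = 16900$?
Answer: $54$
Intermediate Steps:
$\left(-16991 + J\right) + d{\left(145 \right)} = \left(-16991 + 16900\right) + 145 = -91 + 145 = 54$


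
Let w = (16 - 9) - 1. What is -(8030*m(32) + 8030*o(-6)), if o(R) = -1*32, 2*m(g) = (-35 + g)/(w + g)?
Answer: 9776525/38 ≈ 2.5728e+5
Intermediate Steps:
w = 6 (w = 7 - 1 = 6)
m(g) = (-35 + g)/(2*(6 + g)) (m(g) = ((-35 + g)/(6 + g))/2 = (-35 + g)/(2*(6 + g)))
o(R) = -32
-(8030*m(32) + 8030*o(-6)) = -(-256960 + 4015*(-35 + 32)/(6 + 32)) = -8030/(1/(-32 + (1/2)*(-3)/38)) = -8030/(1/(-32 + (1/2)*(1/38)*(-3))) = -8030/(1/(-32 - 3/76)) = -8030/(1/(-2435/76)) = -8030/(-76/2435) = -8030*(-2435/76) = 9776525/38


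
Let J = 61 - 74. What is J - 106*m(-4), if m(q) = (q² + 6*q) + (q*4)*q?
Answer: -5949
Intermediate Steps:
J = -13
m(q) = 5*q² + 6*q (m(q) = (q² + 6*q) + (4*q)*q = (q² + 6*q) + 4*q² = 5*q² + 6*q)
J - 106*m(-4) = -13 - (-424)*(6 + 5*(-4)) = -13 - (-424)*(6 - 20) = -13 - (-424)*(-14) = -13 - 106*56 = -13 - 5936 = -5949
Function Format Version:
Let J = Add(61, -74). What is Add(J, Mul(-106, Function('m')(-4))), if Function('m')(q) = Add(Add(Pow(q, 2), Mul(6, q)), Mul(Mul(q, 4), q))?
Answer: -5949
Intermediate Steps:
J = -13
Function('m')(q) = Add(Mul(5, Pow(q, 2)), Mul(6, q)) (Function('m')(q) = Add(Add(Pow(q, 2), Mul(6, q)), Mul(Mul(4, q), q)) = Add(Add(Pow(q, 2), Mul(6, q)), Mul(4, Pow(q, 2))) = Add(Mul(5, Pow(q, 2)), Mul(6, q)))
Add(J, Mul(-106, Function('m')(-4))) = Add(-13, Mul(-106, Mul(-4, Add(6, Mul(5, -4))))) = Add(-13, Mul(-106, Mul(-4, Add(6, -20)))) = Add(-13, Mul(-106, Mul(-4, -14))) = Add(-13, Mul(-106, 56)) = Add(-13, -5936) = -5949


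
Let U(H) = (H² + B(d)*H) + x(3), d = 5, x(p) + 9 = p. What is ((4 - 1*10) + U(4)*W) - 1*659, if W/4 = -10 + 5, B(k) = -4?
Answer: -545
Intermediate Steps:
x(p) = -9 + p
U(H) = -6 + H² - 4*H (U(H) = (H² - 4*H) + (-9 + 3) = (H² - 4*H) - 6 = -6 + H² - 4*H)
W = -20 (W = 4*(-10 + 5) = 4*(-5) = -20)
((4 - 1*10) + U(4)*W) - 1*659 = ((4 - 1*10) + (-6 + 4² - 4*4)*(-20)) - 1*659 = ((4 - 10) + (-6 + 16 - 16)*(-20)) - 659 = (-6 - 6*(-20)) - 659 = (-6 + 120) - 659 = 114 - 659 = -545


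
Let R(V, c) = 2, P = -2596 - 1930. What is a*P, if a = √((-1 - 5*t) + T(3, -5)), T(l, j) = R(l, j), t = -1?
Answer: -4526*√6 ≈ -11086.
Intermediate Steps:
P = -4526
T(l, j) = 2
a = √6 (a = √((-1 - 5*(-1)) + 2) = √((-1 + 5) + 2) = √(4 + 2) = √6 ≈ 2.4495)
a*P = √6*(-4526) = -4526*√6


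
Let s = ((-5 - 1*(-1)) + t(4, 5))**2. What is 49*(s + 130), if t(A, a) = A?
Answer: 6370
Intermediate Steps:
s = 0 (s = ((-5 - 1*(-1)) + 4)**2 = ((-5 + 1) + 4)**2 = (-4 + 4)**2 = 0**2 = 0)
49*(s + 130) = 49*(0 + 130) = 49*130 = 6370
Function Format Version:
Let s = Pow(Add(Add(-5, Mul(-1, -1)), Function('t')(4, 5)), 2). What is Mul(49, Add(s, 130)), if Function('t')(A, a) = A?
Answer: 6370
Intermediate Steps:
s = 0 (s = Pow(Add(Add(-5, Mul(-1, -1)), 4), 2) = Pow(Add(Add(-5, 1), 4), 2) = Pow(Add(-4, 4), 2) = Pow(0, 2) = 0)
Mul(49, Add(s, 130)) = Mul(49, Add(0, 130)) = Mul(49, 130) = 6370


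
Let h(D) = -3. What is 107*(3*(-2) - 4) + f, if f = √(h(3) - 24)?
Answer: -1070 + 3*I*√3 ≈ -1070.0 + 5.1962*I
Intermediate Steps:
f = 3*I*√3 (f = √(-3 - 24) = √(-27) = 3*I*√3 ≈ 5.1962*I)
107*(3*(-2) - 4) + f = 107*(3*(-2) - 4) + 3*I*√3 = 107*(-6 - 4) + 3*I*√3 = 107*(-10) + 3*I*√3 = -1070 + 3*I*√3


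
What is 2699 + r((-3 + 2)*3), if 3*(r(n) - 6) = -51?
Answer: 2688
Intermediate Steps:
r(n) = -11 (r(n) = 6 + (⅓)*(-51) = 6 - 17 = -11)
2699 + r((-3 + 2)*3) = 2699 - 11 = 2688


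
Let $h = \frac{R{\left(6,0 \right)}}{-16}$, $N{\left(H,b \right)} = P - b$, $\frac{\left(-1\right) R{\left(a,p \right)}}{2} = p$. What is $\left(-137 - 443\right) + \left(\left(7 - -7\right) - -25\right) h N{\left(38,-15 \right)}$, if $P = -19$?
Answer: $-580$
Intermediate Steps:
$R{\left(a,p \right)} = - 2 p$
$N{\left(H,b \right)} = -19 - b$
$h = 0$ ($h = \frac{\left(-2\right) 0}{-16} = 0 \left(- \frac{1}{16}\right) = 0$)
$\left(-137 - 443\right) + \left(\left(7 - -7\right) - -25\right) h N{\left(38,-15 \right)} = \left(-137 - 443\right) + \left(\left(7 - -7\right) - -25\right) 0 \left(-19 - -15\right) = \left(-137 - 443\right) + \left(\left(7 + 7\right) + 25\right) 0 \left(-19 + 15\right) = -580 + \left(14 + 25\right) 0 \left(-4\right) = -580 + 39 \cdot 0 \left(-4\right) = -580 + 0 \left(-4\right) = -580 + 0 = -580$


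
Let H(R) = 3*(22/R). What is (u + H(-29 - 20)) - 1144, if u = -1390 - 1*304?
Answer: -139128/49 ≈ -2839.3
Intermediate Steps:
H(R) = 66/R
u = -1694 (u = -1390 - 304 = -1694)
(u + H(-29 - 20)) - 1144 = (-1694 + 66/(-29 - 20)) - 1144 = (-1694 + 66/(-49)) - 1144 = (-1694 + 66*(-1/49)) - 1144 = (-1694 - 66/49) - 1144 = -83072/49 - 1144 = -139128/49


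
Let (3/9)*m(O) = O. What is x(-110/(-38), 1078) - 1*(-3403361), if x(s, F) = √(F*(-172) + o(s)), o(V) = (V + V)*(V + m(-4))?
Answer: 3403361 + I*√66954206/19 ≈ 3.4034e+6 + 430.66*I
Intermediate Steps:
m(O) = 3*O
o(V) = 2*V*(-12 + V) (o(V) = (V + V)*(V + 3*(-4)) = (2*V)*(V - 12) = (2*V)*(-12 + V) = 2*V*(-12 + V))
x(s, F) = √(-172*F + 2*s*(-12 + s)) (x(s, F) = √(F*(-172) + 2*s*(-12 + s)) = √(-172*F + 2*s*(-12 + s)))
x(-110/(-38), 1078) - 1*(-3403361) = √2*√(-86*1078 + (-110/(-38))*(-12 - 110/(-38))) - 1*(-3403361) = √2*√(-92708 + (-110*(-1/38))*(-12 - 110*(-1/38))) + 3403361 = √2*√(-92708 + 55*(-12 + 55/19)/19) + 3403361 = √2*√(-92708 + (55/19)*(-173/19)) + 3403361 = √2*√(-92708 - 9515/361) + 3403361 = √2*√(-33477103/361) + 3403361 = √2*(I*√33477103/19) + 3403361 = I*√66954206/19 + 3403361 = 3403361 + I*√66954206/19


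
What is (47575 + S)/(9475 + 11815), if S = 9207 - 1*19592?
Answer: 3719/2129 ≈ 1.7468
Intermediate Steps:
S = -10385 (S = 9207 - 19592 = -10385)
(47575 + S)/(9475 + 11815) = (47575 - 10385)/(9475 + 11815) = 37190/21290 = 37190*(1/21290) = 3719/2129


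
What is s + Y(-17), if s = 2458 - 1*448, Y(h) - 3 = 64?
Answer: 2077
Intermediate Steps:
Y(h) = 67 (Y(h) = 3 + 64 = 67)
s = 2010 (s = 2458 - 448 = 2010)
s + Y(-17) = 2010 + 67 = 2077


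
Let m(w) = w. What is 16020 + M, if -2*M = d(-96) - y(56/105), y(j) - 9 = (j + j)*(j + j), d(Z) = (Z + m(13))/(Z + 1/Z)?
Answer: 66464584177/4147650 ≈ 16025.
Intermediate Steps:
d(Z) = (13 + Z)/(Z + 1/Z) (d(Z) = (Z + 13)/(Z + 1/Z) = (13 + Z)/(Z + 1/Z))
y(j) = 9 + 4*j² (y(j) = 9 + (j + j)*(j + j) = 9 + (2*j)*(2*j) = 9 + 4*j²)
M = 19231177/4147650 (M = -(-96*(13 - 96)/(1 + (-96)²) - (9 + 4*(56/105)²))/2 = -(-96*(-83)/(1 + 9216) - (9 + 4*(56*(1/105))²))/2 = -(-96*(-83)/9217 - (9 + 4*(8/15)²))/2 = -(-96*1/9217*(-83) - (9 + 4*(64/225)))/2 = -(7968/9217 - (9 + 256/225))/2 = -(7968/9217 - 1*2281/225)/2 = -(7968/9217 - 2281/225)/2 = -½*(-19231177/2073825) = 19231177/4147650 ≈ 4.6366)
16020 + M = 16020 + 19231177/4147650 = 66464584177/4147650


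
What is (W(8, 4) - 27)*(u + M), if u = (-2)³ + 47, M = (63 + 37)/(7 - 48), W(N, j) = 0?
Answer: -40473/41 ≈ -987.15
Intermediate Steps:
M = -100/41 (M = 100/(-41) = 100*(-1/41) = -100/41 ≈ -2.4390)
u = 39 (u = -8 + 47 = 39)
(W(8, 4) - 27)*(u + M) = (0 - 27)*(39 - 100/41) = -27*1499/41 = -40473/41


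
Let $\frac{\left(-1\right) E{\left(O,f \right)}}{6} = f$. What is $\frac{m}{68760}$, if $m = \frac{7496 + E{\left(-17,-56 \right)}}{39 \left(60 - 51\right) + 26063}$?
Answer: $\frac{979}{227028330} \approx 4.3122 \cdot 10^{-6}$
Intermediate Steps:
$E{\left(O,f \right)} = - 6 f$
$m = \frac{3916}{13207}$ ($m = \frac{7496 - -336}{39 \left(60 - 51\right) + 26063} = \frac{7496 + 336}{39 \cdot 9 + 26063} = \frac{7832}{351 + 26063} = \frac{7832}{26414} = 7832 \cdot \frac{1}{26414} = \frac{3916}{13207} \approx 0.29651$)
$\frac{m}{68760} = \frac{3916}{13207 \cdot 68760} = \frac{3916}{13207} \cdot \frac{1}{68760} = \frac{979}{227028330}$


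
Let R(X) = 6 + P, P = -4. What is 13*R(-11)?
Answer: 26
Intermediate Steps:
R(X) = 2 (R(X) = 6 - 4 = 2)
13*R(-11) = 13*2 = 26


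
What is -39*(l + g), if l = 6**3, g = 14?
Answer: -8970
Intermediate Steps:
l = 216
-39*(l + g) = -39*(216 + 14) = -39*230 = -8970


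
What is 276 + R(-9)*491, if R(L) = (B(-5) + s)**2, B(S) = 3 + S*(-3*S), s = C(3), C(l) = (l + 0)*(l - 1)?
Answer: 2139072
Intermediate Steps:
C(l) = l*(-1 + l)
s = 6 (s = 3*(-1 + 3) = 3*2 = 6)
B(S) = 3 - 3*S**2
R(L) = 4356 (R(L) = ((3 - 3*(-5)**2) + 6)**2 = ((3 - 3*25) + 6)**2 = ((3 - 75) + 6)**2 = (-72 + 6)**2 = (-66)**2 = 4356)
276 + R(-9)*491 = 276 + 4356*491 = 276 + 2138796 = 2139072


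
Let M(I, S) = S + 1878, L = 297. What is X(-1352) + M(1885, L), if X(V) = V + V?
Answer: -529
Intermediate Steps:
M(I, S) = 1878 + S
X(V) = 2*V
X(-1352) + M(1885, L) = 2*(-1352) + (1878 + 297) = -2704 + 2175 = -529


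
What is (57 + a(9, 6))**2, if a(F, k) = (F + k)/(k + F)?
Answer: 3364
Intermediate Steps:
a(F, k) = 1 (a(F, k) = (F + k)/(F + k) = 1)
(57 + a(9, 6))**2 = (57 + 1)**2 = 58**2 = 3364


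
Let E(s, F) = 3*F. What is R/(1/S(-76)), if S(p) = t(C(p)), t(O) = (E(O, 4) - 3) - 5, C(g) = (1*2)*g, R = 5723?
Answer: 22892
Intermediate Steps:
C(g) = 2*g
t(O) = 4 (t(O) = (3*4 - 3) - 5 = (12 - 3) - 5 = 9 - 5 = 4)
S(p) = 4
R/(1/S(-76)) = 5723/(1/4) = 5723/(¼) = 5723*4 = 22892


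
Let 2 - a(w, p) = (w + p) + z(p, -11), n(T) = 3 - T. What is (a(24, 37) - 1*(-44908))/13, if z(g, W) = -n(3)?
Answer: 44849/13 ≈ 3449.9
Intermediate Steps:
z(g, W) = 0 (z(g, W) = -(3 - 1*3) = -(3 - 3) = -1*0 = 0)
a(w, p) = 2 - p - w (a(w, p) = 2 - ((w + p) + 0) = 2 - ((p + w) + 0) = 2 - (p + w) = 2 + (-p - w) = 2 - p - w)
(a(24, 37) - 1*(-44908))/13 = ((2 - 1*37 - 1*24) - 1*(-44908))/13 = ((2 - 37 - 24) + 44908)*(1/13) = (-59 + 44908)*(1/13) = 44849*(1/13) = 44849/13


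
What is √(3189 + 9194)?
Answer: √12383 ≈ 111.28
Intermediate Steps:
√(3189 + 9194) = √12383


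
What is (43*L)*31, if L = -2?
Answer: -2666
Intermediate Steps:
(43*L)*31 = (43*(-2))*31 = -86*31 = -2666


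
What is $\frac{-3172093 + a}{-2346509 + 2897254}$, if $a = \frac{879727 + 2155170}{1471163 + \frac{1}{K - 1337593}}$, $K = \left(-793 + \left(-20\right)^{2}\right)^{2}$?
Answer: $- \frac{84943601763534579}{14748084112738783} \approx -5.7596$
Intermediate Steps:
$K = 154449$ ($K = \left(-793 + 400\right)^{2} = \left(-393\right)^{2} = 154449$)
$a = \frac{3590720176168}{1740597676471}$ ($a = \frac{879727 + 2155170}{1471163 + \frac{1}{154449 - 1337593}} = \frac{3034897}{1471163 + \frac{1}{-1183144}} = \frac{3034897}{1471163 - \frac{1}{1183144}} = \frac{3034897}{\frac{1740597676471}{1183144}} = 3034897 \cdot \frac{1183144}{1740597676471} = \frac{3590720176168}{1740597676471} \approx 2.0629$)
$\frac{-3172093 + a}{-2346509 + 2897254} = \frac{-3172093 + \frac{3590720176168}{1740597676471}}{-2346509 + 2897254} = - \frac{5521334114629747635}{1740597676471 \cdot 550745} = \left(- \frac{5521334114629747635}{1740597676471}\right) \frac{1}{550745} = - \frac{84943601763534579}{14748084112738783}$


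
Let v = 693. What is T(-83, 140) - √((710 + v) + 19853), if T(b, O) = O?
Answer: 140 - 2*√5314 ≈ -5.7944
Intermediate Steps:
T(-83, 140) - √((710 + v) + 19853) = 140 - √((710 + 693) + 19853) = 140 - √(1403 + 19853) = 140 - √21256 = 140 - 2*√5314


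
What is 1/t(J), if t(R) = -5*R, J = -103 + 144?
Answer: -1/205 ≈ -0.0048781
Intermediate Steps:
J = 41
1/t(J) = 1/(-5*41) = 1/(-205) = -1/205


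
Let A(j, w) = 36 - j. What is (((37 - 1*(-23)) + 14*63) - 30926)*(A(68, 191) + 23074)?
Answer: -690891328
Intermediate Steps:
(((37 - 1*(-23)) + 14*63) - 30926)*(A(68, 191) + 23074) = (((37 - 1*(-23)) + 14*63) - 30926)*((36 - 1*68) + 23074) = (((37 + 23) + 882) - 30926)*((36 - 68) + 23074) = ((60 + 882) - 30926)*(-32 + 23074) = (942 - 30926)*23042 = -29984*23042 = -690891328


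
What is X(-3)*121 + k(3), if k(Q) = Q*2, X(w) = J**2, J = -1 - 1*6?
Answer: 5935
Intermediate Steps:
J = -7 (J = -1 - 6 = -7)
X(w) = 49 (X(w) = (-7)**2 = 49)
k(Q) = 2*Q
X(-3)*121 + k(3) = 49*121 + 2*3 = 5929 + 6 = 5935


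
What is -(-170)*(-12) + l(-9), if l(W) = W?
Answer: -2049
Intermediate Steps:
-(-170)*(-12) + l(-9) = -(-170)*(-12) - 9 = -17*120 - 9 = -2040 - 9 = -2049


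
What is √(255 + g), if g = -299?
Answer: 2*I*√11 ≈ 6.6332*I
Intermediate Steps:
√(255 + g) = √(255 - 299) = √(-44) = 2*I*√11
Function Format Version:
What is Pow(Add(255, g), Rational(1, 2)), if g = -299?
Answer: Mul(2, I, Pow(11, Rational(1, 2))) ≈ Mul(6.6332, I)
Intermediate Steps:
Pow(Add(255, g), Rational(1, 2)) = Pow(Add(255, -299), Rational(1, 2)) = Pow(-44, Rational(1, 2)) = Mul(2, I, Pow(11, Rational(1, 2)))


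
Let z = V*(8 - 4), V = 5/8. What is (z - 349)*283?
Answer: -196119/2 ≈ -98060.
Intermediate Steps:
V = 5/8 (V = 5*(1/8) = 5/8 ≈ 0.62500)
z = 5/2 (z = 5*(8 - 4)/8 = (5/8)*4 = 5/2 ≈ 2.5000)
(z - 349)*283 = (5/2 - 349)*283 = -693/2*283 = -196119/2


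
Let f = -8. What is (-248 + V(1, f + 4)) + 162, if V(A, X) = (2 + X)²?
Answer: -82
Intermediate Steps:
(-248 + V(1, f + 4)) + 162 = (-248 + (2 + (-8 + 4))²) + 162 = (-248 + (2 - 4)²) + 162 = (-248 + (-2)²) + 162 = (-248 + 4) + 162 = -244 + 162 = -82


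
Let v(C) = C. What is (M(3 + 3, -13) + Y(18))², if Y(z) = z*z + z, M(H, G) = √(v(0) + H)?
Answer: (342 + √6)² ≈ 1.1865e+5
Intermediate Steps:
M(H, G) = √H (M(H, G) = √(0 + H) = √H)
Y(z) = z + z² (Y(z) = z² + z = z + z²)
(M(3 + 3, -13) + Y(18))² = (√(3 + 3) + 18*(1 + 18))² = (√6 + 18*19)² = (√6 + 342)² = (342 + √6)²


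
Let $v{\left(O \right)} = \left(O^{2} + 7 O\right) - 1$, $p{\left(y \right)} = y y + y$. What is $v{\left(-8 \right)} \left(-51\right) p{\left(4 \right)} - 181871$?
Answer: $-189011$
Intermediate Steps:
$p{\left(y \right)} = y + y^{2}$ ($p{\left(y \right)} = y^{2} + y = y + y^{2}$)
$v{\left(O \right)} = -1 + O^{2} + 7 O$
$v{\left(-8 \right)} \left(-51\right) p{\left(4 \right)} - 181871 = \left(-1 + \left(-8\right)^{2} + 7 \left(-8\right)\right) \left(-51\right) 4 \left(1 + 4\right) - 181871 = \left(-1 + 64 - 56\right) \left(-51\right) 4 \cdot 5 - 181871 = 7 \left(-51\right) 20 - 181871 = \left(-357\right) 20 - 181871 = -7140 - 181871 = -189011$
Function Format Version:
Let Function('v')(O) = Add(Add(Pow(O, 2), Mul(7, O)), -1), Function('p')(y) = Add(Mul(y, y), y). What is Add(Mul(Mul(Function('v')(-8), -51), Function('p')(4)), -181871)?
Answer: -189011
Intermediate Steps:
Function('p')(y) = Add(y, Pow(y, 2)) (Function('p')(y) = Add(Pow(y, 2), y) = Add(y, Pow(y, 2)))
Function('v')(O) = Add(-1, Pow(O, 2), Mul(7, O))
Add(Mul(Mul(Function('v')(-8), -51), Function('p')(4)), -181871) = Add(Mul(Mul(Add(-1, Pow(-8, 2), Mul(7, -8)), -51), Mul(4, Add(1, 4))), -181871) = Add(Mul(Mul(Add(-1, 64, -56), -51), Mul(4, 5)), -181871) = Add(Mul(Mul(7, -51), 20), -181871) = Add(Mul(-357, 20), -181871) = Add(-7140, -181871) = -189011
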